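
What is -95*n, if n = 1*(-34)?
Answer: 3230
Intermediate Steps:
n = -34
-95*n = -95*(-34) = 3230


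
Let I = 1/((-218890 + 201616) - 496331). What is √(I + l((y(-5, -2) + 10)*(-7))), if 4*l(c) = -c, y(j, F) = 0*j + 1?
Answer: √20311835339505/1027210 ≈ 4.3875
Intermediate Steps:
I = -1/513605 (I = 1/(-17274 - 496331) = 1/(-513605) = -1/513605 ≈ -1.9470e-6)
y(j, F) = 1 (y(j, F) = 0 + 1 = 1)
l(c) = -c/4 (l(c) = (-c)/4 = -c/4)
√(I + l((y(-5, -2) + 10)*(-7))) = √(-1/513605 - (1 + 10)*(-7)/4) = √(-1/513605 - 11*(-7)/4) = √(-1/513605 - ¼*(-77)) = √(-1/513605 + 77/4) = √(39547581/2054420) = √20311835339505/1027210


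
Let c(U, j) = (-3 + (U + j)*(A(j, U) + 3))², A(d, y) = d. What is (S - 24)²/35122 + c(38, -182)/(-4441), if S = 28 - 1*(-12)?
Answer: -11664850288321/77988401 ≈ -1.4957e+5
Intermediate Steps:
S = 40 (S = 28 + 12 = 40)
c(U, j) = (-3 + (3 + j)*(U + j))² (c(U, j) = (-3 + (U + j)*(j + 3))² = (-3 + (U + j)*(3 + j))² = (-3 + (3 + j)*(U + j))²)
(S - 24)²/35122 + c(38, -182)/(-4441) = (40 - 24)²/35122 + (-3 + (-182)² + 3*38 + 3*(-182) + 38*(-182))²/(-4441) = 16²*(1/35122) + (-3 + 33124 + 114 - 546 - 6916)²*(-1/4441) = 256*(1/35122) + 25773²*(-1/4441) = 128/17561 + 664247529*(-1/4441) = 128/17561 - 664247529/4441 = -11664850288321/77988401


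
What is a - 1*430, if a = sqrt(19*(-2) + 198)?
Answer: -430 + 4*sqrt(10) ≈ -417.35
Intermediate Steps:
a = 4*sqrt(10) (a = sqrt(-38 + 198) = sqrt(160) = 4*sqrt(10) ≈ 12.649)
a - 1*430 = 4*sqrt(10) - 1*430 = 4*sqrt(10) - 430 = -430 + 4*sqrt(10)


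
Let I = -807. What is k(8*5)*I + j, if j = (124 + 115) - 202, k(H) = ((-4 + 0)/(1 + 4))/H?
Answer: 2657/50 ≈ 53.140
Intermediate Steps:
k(H) = -4/(5*H) (k(H) = (-4/5)/H = (-4*⅕)/H = -4/(5*H))
j = 37 (j = 239 - 202 = 37)
k(8*5)*I + j = -4/(5*(8*5))*(-807) + 37 = -⅘/40*(-807) + 37 = -⅘*1/40*(-807) + 37 = -1/50*(-807) + 37 = 807/50 + 37 = 2657/50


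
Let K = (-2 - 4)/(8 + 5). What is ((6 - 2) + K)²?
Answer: 2116/169 ≈ 12.521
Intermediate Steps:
K = -6/13 ≈ -0.46154
((6 - 2) + K)² = ((6 - 2) - 6/13)² = (4 - 6/13)² = (46/13)² = 2116/169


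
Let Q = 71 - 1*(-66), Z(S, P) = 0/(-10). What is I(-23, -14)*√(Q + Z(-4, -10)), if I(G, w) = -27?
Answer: -27*√137 ≈ -316.03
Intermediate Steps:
Z(S, P) = 0 (Z(S, P) = 0*(-⅒) = 0)
Q = 137 (Q = 71 + 66 = 137)
I(-23, -14)*√(Q + Z(-4, -10)) = -27*√(137 + 0) = -27*√137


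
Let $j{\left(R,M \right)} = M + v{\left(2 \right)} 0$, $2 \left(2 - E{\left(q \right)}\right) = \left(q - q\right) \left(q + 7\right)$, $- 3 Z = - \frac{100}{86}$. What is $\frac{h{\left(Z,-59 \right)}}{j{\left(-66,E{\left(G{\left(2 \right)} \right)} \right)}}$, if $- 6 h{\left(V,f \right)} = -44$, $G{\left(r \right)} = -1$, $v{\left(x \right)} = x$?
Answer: $\frac{11}{3} \approx 3.6667$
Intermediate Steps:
$Z = \frac{50}{129}$ ($Z = - \frac{\left(-100\right) \frac{1}{86}}{3} = \left(- \frac{1}{3}\right) \left(- \frac{50}{43}\right) = \frac{50}{129} \approx 0.3876$)
$h{\left(V,f \right)} = \frac{22}{3}$ ($h{\left(V,f \right)} = \left(- \frac{1}{6}\right) \left(-44\right) = \frac{22}{3}$)
$E{\left(q \right)} = 2$ ($E{\left(q \right)} = 2 - \frac{\left(q - q\right) \left(q + 7\right)}{2} = 2 - \frac{0 \left(7 + q\right)}{2} = 2 - 0 = 2 + 0 = 2$)
$j{\left(R,M \right)} = M$ ($j{\left(R,M \right)} = M + 2 \cdot 0 = M + 0 = M$)
$\frac{h{\left(Z,-59 \right)}}{j{\left(-66,E{\left(G{\left(2 \right)} \right)} \right)}} = \frac{22}{3 \cdot 2} = \frac{22}{3} \cdot \frac{1}{2} = \frac{11}{3}$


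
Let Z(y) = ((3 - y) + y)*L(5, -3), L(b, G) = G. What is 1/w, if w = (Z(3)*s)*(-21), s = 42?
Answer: 1/7938 ≈ 0.00012598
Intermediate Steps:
Z(y) = -9 (Z(y) = ((3 - y) + y)*(-3) = 3*(-3) = -9)
w = 7938 (w = -9*42*(-21) = -378*(-21) = 7938)
1/w = 1/7938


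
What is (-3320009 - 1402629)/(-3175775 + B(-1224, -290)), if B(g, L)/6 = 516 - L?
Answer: 4722638/3170939 ≈ 1.4893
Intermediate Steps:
B(g, L) = 3096 - 6*L (B(g, L) = 6*(516 - L) = 3096 - 6*L)
(-3320009 - 1402629)/(-3175775 + B(-1224, -290)) = (-3320009 - 1402629)/(-3175775 + (3096 - 6*(-290))) = -4722638/(-3175775 + (3096 + 1740)) = -4722638/(-3175775 + 4836) = -4722638/(-3170939) = -4722638*(-1/3170939) = 4722638/3170939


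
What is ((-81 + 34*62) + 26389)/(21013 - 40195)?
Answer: -4736/3197 ≈ -1.4814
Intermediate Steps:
((-81 + 34*62) + 26389)/(21013 - 40195) = ((-81 + 2108) + 26389)/(-19182) = (2027 + 26389)*(-1/19182) = 28416*(-1/19182) = -4736/3197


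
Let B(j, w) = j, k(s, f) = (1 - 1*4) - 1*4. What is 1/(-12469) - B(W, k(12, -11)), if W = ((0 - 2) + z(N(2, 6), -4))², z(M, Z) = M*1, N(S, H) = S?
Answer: -1/12469 ≈ -8.0199e-5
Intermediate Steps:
k(s, f) = -7 (k(s, f) = (1 - 4) - 4 = -3 - 4 = -7)
z(M, Z) = M
W = 0 (W = ((0 - 2) + 2)² = (-2 + 2)² = 0² = 0)
1/(-12469) - B(W, k(12, -11)) = 1/(-12469) - 1*0 = -1/12469 + 0 = -1/12469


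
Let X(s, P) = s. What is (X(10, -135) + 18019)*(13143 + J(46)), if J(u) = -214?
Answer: 233096941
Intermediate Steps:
(X(10, -135) + 18019)*(13143 + J(46)) = (10 + 18019)*(13143 - 214) = 18029*12929 = 233096941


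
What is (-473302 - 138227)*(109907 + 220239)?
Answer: -201893853234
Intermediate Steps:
(-473302 - 138227)*(109907 + 220239) = -611529*330146 = -201893853234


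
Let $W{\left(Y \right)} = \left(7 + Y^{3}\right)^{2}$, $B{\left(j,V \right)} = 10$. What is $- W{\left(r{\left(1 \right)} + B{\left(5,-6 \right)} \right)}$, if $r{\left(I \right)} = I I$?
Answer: $-1790244$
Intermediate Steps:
$r{\left(I \right)} = I^{2}$
$- W{\left(r{\left(1 \right)} + B{\left(5,-6 \right)} \right)} = - \left(7 + \left(1^{2} + 10\right)^{3}\right)^{2} = - \left(7 + \left(1 + 10\right)^{3}\right)^{2} = - \left(7 + 11^{3}\right)^{2} = - \left(7 + 1331\right)^{2} = - 1338^{2} = \left(-1\right) 1790244 = -1790244$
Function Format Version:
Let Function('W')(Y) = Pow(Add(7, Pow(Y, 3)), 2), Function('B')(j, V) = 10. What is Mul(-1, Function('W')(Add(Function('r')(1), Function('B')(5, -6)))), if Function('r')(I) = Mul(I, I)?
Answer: -1790244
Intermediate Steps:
Function('r')(I) = Pow(I, 2)
Mul(-1, Function('W')(Add(Function('r')(1), Function('B')(5, -6)))) = Mul(-1, Pow(Add(7, Pow(Add(Pow(1, 2), 10), 3)), 2)) = Mul(-1, Pow(Add(7, Pow(Add(1, 10), 3)), 2)) = Mul(-1, Pow(Add(7, Pow(11, 3)), 2)) = Mul(-1, Pow(Add(7, 1331), 2)) = Mul(-1, Pow(1338, 2)) = Mul(-1, 1790244) = -1790244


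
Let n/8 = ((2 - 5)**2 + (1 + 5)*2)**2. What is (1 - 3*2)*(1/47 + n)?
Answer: -829085/47 ≈ -17640.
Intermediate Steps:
n = 3528 (n = 8*((2 - 5)**2 + (1 + 5)*2)**2 = 8*((-3)**2 + 6*2)**2 = 8*(9 + 12)**2 = 8*21**2 = 8*441 = 3528)
(1 - 3*2)*(1/47 + n) = (1 - 3*2)*(1/47 + 3528) = (1 - 6)*(1/47 + 3528) = -5*165817/47 = -829085/47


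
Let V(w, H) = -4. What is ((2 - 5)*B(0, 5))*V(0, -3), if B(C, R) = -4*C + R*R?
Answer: 300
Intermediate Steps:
B(C, R) = R² - 4*C (B(C, R) = -4*C + R² = R² - 4*C)
((2 - 5)*B(0, 5))*V(0, -3) = ((2 - 5)*(5² - 4*0))*(-4) = -3*(25 + 0)*(-4) = -3*25*(-4) = -75*(-4) = 300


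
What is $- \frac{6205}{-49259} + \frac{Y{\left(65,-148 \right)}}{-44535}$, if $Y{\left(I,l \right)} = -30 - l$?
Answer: $\frac{270527113}{2193749565} \approx 0.12332$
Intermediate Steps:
$- \frac{6205}{-49259} + \frac{Y{\left(65,-148 \right)}}{-44535} = - \frac{6205}{-49259} + \frac{-30 - -148}{-44535} = \left(-6205\right) \left(- \frac{1}{49259}\right) + \left(-30 + 148\right) \left(- \frac{1}{44535}\right) = \frac{6205}{49259} + 118 \left(- \frac{1}{44535}\right) = \frac{6205}{49259} - \frac{118}{44535} = \frac{270527113}{2193749565}$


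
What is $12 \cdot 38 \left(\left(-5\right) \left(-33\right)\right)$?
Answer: $75240$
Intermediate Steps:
$12 \cdot 38 \left(\left(-5\right) \left(-33\right)\right) = 456 \cdot 165 = 75240$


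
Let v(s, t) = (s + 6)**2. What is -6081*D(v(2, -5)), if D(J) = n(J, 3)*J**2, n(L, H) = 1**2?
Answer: -24907776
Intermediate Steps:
n(L, H) = 1
v(s, t) = (6 + s)**2
D(J) = J**2 (D(J) = 1*J**2 = J**2)
-6081*D(v(2, -5)) = -6081*(6 + 2)**4 = -6081*(8**2)**2 = -6081*64**2 = -6081*4096 = -24907776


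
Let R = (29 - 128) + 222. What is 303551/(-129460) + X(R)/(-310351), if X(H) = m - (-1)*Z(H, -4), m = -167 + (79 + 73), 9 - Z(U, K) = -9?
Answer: -94207744781/40178040460 ≈ -2.3448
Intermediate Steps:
Z(U, K) = 18 (Z(U, K) = 9 - 1*(-9) = 9 + 9 = 18)
m = -15 (m = -167 + 152 = -15)
R = 123 (R = -99 + 222 = 123)
X(H) = 3 (X(H) = -15 - (-1)*18 = -15 - 1*(-18) = -15 + 18 = 3)
303551/(-129460) + X(R)/(-310351) = 303551/(-129460) + 3/(-310351) = 303551*(-1/129460) + 3*(-1/310351) = -303551/129460 - 3/310351 = -94207744781/40178040460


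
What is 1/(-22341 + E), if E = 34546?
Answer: 1/12205 ≈ 8.1934e-5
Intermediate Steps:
1/(-22341 + E) = 1/(-22341 + 34546) = 1/12205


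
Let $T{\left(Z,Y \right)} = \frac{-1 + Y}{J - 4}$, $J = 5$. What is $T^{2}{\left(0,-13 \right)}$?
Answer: $196$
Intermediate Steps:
$T{\left(Z,Y \right)} = -1 + Y$ ($T{\left(Z,Y \right)} = \frac{-1 + Y}{5 - 4} = \frac{-1 + Y}{1} = \left(-1 + Y\right) 1 = -1 + Y$)
$T^{2}{\left(0,-13 \right)} = \left(-1 - 13\right)^{2} = \left(-14\right)^{2} = 196$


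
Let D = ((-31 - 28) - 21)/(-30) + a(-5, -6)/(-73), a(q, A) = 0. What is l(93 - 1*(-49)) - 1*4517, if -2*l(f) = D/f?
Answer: -962123/213 ≈ -4517.0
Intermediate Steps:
D = 8/3 (D = ((-31 - 28) - 21)/(-30) + 0/(-73) = (-59 - 21)*(-1/30) + 0*(-1/73) = -80*(-1/30) + 0 = 8/3 + 0 = 8/3 ≈ 2.6667)
l(f) = -4/(3*f)
l(93 - 1*(-49)) - 1*4517 = -4/(3*(93 - 1*(-49))) - 1*4517 = -4/(3*(93 + 49)) - 4517 = -4/3/142 - 4517 = -4/3*1/142 - 4517 = -2/213 - 4517 = -962123/213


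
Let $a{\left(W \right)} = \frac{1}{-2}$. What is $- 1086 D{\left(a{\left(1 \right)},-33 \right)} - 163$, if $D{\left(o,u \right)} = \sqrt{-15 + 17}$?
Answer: $-163 - 1086 \sqrt{2} \approx -1698.8$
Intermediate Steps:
$a{\left(W \right)} = - \frac{1}{2}$
$D{\left(o,u \right)} = \sqrt{2}$
$- 1086 D{\left(a{\left(1 \right)},-33 \right)} - 163 = - 1086 \sqrt{2} - 163 = -163 - 1086 \sqrt{2}$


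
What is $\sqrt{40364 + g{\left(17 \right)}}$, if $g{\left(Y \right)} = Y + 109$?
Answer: $\sqrt{40490} \approx 201.22$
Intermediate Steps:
$g{\left(Y \right)} = 109 + Y$
$\sqrt{40364 + g{\left(17 \right)}} = \sqrt{40364 + \left(109 + 17\right)} = \sqrt{40364 + 126} = \sqrt{40490}$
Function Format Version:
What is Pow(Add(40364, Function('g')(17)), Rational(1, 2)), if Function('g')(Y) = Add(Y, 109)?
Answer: Pow(40490, Rational(1, 2)) ≈ 201.22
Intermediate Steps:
Function('g')(Y) = Add(109, Y)
Pow(Add(40364, Function('g')(17)), Rational(1, 2)) = Pow(Add(40364, Add(109, 17)), Rational(1, 2)) = Pow(Add(40364, 126), Rational(1, 2)) = Pow(40490, Rational(1, 2))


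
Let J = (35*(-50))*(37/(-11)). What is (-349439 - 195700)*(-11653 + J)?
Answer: 34579802187/11 ≈ 3.1436e+9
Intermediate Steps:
J = 64750/11 (J = -64750*(-1)/11 = -1750*(-37/11) = 64750/11 ≈ 5886.4)
(-349439 - 195700)*(-11653 + J) = (-349439 - 195700)*(-11653 + 64750/11) = -545139*(-63433/11) = 34579802187/11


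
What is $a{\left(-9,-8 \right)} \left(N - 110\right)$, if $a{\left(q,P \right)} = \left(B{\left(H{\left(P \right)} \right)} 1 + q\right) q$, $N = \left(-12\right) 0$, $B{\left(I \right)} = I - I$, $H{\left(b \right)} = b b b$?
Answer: $-8910$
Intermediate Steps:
$H{\left(b \right)} = b^{3}$ ($H{\left(b \right)} = b^{2} b = b^{3}$)
$B{\left(I \right)} = 0$
$N = 0$
$a{\left(q,P \right)} = q^{2}$ ($a{\left(q,P \right)} = \left(0 \cdot 1 + q\right) q = \left(0 + q\right) q = q q = q^{2}$)
$a{\left(-9,-8 \right)} \left(N - 110\right) = \left(-9\right)^{2} \left(0 - 110\right) = 81 \left(0 - 110\right) = 81 \left(-110\right) = -8910$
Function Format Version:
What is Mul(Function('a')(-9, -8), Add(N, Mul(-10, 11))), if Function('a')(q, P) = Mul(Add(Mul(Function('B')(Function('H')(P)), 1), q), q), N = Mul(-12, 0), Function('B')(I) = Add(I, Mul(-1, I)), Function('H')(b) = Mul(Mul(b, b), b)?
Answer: -8910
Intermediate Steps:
Function('H')(b) = Pow(b, 3) (Function('H')(b) = Mul(Pow(b, 2), b) = Pow(b, 3))
Function('B')(I) = 0
N = 0
Function('a')(q, P) = Pow(q, 2) (Function('a')(q, P) = Mul(Add(Mul(0, 1), q), q) = Mul(Add(0, q), q) = Mul(q, q) = Pow(q, 2))
Mul(Function('a')(-9, -8), Add(N, Mul(-10, 11))) = Mul(Pow(-9, 2), Add(0, Mul(-10, 11))) = Mul(81, Add(0, -110)) = Mul(81, -110) = -8910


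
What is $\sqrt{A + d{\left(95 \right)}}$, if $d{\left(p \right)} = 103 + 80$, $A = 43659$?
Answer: $\sqrt{43842} \approx 209.38$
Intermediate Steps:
$d{\left(p \right)} = 183$
$\sqrt{A + d{\left(95 \right)}} = \sqrt{43659 + 183} = \sqrt{43842}$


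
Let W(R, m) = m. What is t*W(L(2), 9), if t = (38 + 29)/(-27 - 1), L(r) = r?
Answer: -603/28 ≈ -21.536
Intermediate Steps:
t = -67/28 (t = 67/(-28) = 67*(-1/28) = -67/28 ≈ -2.3929)
t*W(L(2), 9) = -67/28*9 = -603/28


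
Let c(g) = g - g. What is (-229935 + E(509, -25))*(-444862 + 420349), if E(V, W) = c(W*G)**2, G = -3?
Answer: 5636396655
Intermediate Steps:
c(g) = 0
E(V, W) = 0 (E(V, W) = 0**2 = 0)
(-229935 + E(509, -25))*(-444862 + 420349) = (-229935 + 0)*(-444862 + 420349) = -229935*(-24513) = 5636396655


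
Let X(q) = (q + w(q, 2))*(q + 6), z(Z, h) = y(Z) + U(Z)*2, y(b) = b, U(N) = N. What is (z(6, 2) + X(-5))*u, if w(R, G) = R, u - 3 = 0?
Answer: 24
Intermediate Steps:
u = 3 (u = 3 + 0 = 3)
z(Z, h) = 3*Z (z(Z, h) = Z + Z*2 = Z + 2*Z = 3*Z)
X(q) = 2*q*(6 + q) (X(q) = (q + q)*(q + 6) = (2*q)*(6 + q) = 2*q*(6 + q))
(z(6, 2) + X(-5))*u = (3*6 + 2*(-5)*(6 - 5))*3 = (18 + 2*(-5)*1)*3 = (18 - 10)*3 = 8*3 = 24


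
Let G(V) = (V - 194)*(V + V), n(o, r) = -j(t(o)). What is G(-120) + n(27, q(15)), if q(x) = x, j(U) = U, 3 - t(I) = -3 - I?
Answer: 75327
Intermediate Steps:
t(I) = 6 + I (t(I) = 3 - (-3 - I) = 3 + (3 + I) = 6 + I)
n(o, r) = -6 - o (n(o, r) = -(6 + o) = -6 - o)
G(V) = 2*V*(-194 + V) (G(V) = (-194 + V)*(2*V) = 2*V*(-194 + V))
G(-120) + n(27, q(15)) = 2*(-120)*(-194 - 120) + (-6 - 1*27) = 2*(-120)*(-314) + (-6 - 27) = 75360 - 33 = 75327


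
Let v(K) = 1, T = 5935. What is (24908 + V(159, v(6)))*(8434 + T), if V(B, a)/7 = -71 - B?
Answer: 334768962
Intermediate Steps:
V(B, a) = -497 - 7*B (V(B, a) = 7*(-71 - B) = -497 - 7*B)
(24908 + V(159, v(6)))*(8434 + T) = (24908 + (-497 - 7*159))*(8434 + 5935) = (24908 + (-497 - 1113))*14369 = (24908 - 1610)*14369 = 23298*14369 = 334768962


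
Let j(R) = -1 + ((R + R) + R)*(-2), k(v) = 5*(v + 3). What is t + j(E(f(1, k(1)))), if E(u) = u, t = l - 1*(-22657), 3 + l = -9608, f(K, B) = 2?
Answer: 13033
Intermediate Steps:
k(v) = 15 + 5*v (k(v) = 5*(3 + v) = 15 + 5*v)
l = -9611 (l = -3 - 9608 = -9611)
t = 13046 (t = -9611 - 1*(-22657) = -9611 + 22657 = 13046)
j(R) = -1 - 6*R (j(R) = -1 + (2*R + R)*(-2) = -1 + (3*R)*(-2) = -1 - 6*R)
t + j(E(f(1, k(1)))) = 13046 + (-1 - 6*2) = 13046 + (-1 - 12) = 13046 - 13 = 13033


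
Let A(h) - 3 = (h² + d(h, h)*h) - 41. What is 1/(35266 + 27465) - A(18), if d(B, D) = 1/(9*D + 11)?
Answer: -3104933403/10852463 ≈ -286.10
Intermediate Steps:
d(B, D) = 1/(11 + 9*D)
A(h) = -38 + h² + h/(11 + 9*h) (A(h) = 3 + ((h² + h/(11 + 9*h)) - 41) = 3 + (-41 + h² + h/(11 + 9*h)) = -38 + h² + h/(11 + 9*h))
1/(35266 + 27465) - A(18) = 1/(35266 + 27465) - (18 + (-38 + 18²)*(11 + 9*18))/(11 + 9*18) = 1/62731 - (18 + (-38 + 324)*(11 + 162))/(11 + 162) = 1/62731 - (18 + 286*173)/173 = 1/62731 - (18 + 49478)/173 = 1/62731 - 49496/173 = -3104933403/10852463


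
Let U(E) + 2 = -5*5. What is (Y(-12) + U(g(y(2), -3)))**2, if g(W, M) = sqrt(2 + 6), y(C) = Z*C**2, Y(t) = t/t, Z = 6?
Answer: 676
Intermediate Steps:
Y(t) = 1
y(C) = 6*C**2
g(W, M) = 2*sqrt(2) (g(W, M) = sqrt(8) = 2*sqrt(2))
U(E) = -27 (U(E) = -2 - 5*5 = -2 - 25 = -27)
(Y(-12) + U(g(y(2), -3)))**2 = (1 - 27)**2 = (-26)**2 = 676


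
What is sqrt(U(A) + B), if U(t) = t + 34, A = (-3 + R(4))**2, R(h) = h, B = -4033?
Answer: I*sqrt(3998) ≈ 63.23*I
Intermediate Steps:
A = 1 (A = (-3 + 4)**2 = 1**2 = 1)
U(t) = 34 + t
sqrt(U(A) + B) = sqrt((34 + 1) - 4033) = sqrt(35 - 4033) = sqrt(-3998) = I*sqrt(3998)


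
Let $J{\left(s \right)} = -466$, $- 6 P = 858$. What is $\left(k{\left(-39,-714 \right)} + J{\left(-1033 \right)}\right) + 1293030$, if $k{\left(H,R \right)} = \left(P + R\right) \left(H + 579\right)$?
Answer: $829784$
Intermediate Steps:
$P = -143$ ($P = \left(- \frac{1}{6}\right) 858 = -143$)
$k{\left(H,R \right)} = \left(-143 + R\right) \left(579 + H\right)$ ($k{\left(H,R \right)} = \left(-143 + R\right) \left(H + 579\right) = \left(-143 + R\right) \left(579 + H\right)$)
$\left(k{\left(-39,-714 \right)} + J{\left(-1033 \right)}\right) + 1293030 = \left(\left(-82797 - -5577 + 579 \left(-714\right) - -27846\right) - 466\right) + 1293030 = \left(\left(-82797 + 5577 - 413406 + 27846\right) - 466\right) + 1293030 = \left(-462780 - 466\right) + 1293030 = -463246 + 1293030 = 829784$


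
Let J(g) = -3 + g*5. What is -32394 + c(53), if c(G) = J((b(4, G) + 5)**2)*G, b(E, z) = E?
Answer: -11088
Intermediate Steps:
J(g) = -3 + 5*g
c(G) = 402*G (c(G) = (-3 + 5*(4 + 5)**2)*G = (-3 + 5*9**2)*G = (-3 + 5*81)*G = (-3 + 405)*G = 402*G)
-32394 + c(53) = -32394 + 402*53 = -32394 + 21306 = -11088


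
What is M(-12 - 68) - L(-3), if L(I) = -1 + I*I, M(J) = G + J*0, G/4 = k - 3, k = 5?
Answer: 0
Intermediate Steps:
G = 8 (G = 4*(5 - 3) = 4*2 = 8)
M(J) = 8 (M(J) = 8 + J*0 = 8 + 0 = 8)
L(I) = -1 + I²
M(-12 - 68) - L(-3) = 8 - (-1 + (-3)²) = 8 - (-1 + 9) = 8 - 1*8 = 8 - 8 = 0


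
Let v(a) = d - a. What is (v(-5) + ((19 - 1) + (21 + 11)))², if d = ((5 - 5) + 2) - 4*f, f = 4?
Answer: 1681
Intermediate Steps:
d = -14 (d = ((5 - 5) + 2) - 4*4 = (0 + 2) - 16 = 2 - 16 = -14)
v(a) = -14 - a
(v(-5) + ((19 - 1) + (21 + 11)))² = ((-14 - 1*(-5)) + ((19 - 1) + (21 + 11)))² = ((-14 + 5) + (18 + 32))² = (-9 + 50)² = 41² = 1681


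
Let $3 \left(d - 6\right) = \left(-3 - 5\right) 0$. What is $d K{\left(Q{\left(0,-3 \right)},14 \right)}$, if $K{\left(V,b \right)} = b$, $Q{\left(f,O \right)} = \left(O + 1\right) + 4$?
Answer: $84$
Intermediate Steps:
$Q{\left(f,O \right)} = 5 + O$ ($Q{\left(f,O \right)} = \left(1 + O\right) + 4 = 5 + O$)
$d = 6$ ($d = 6 + \frac{\left(-3 - 5\right) 0}{3} = 6 + \frac{\left(-8\right) 0}{3} = 6 + \frac{1}{3} \cdot 0 = 6 + 0 = 6$)
$d K{\left(Q{\left(0,-3 \right)},14 \right)} = 6 \cdot 14 = 84$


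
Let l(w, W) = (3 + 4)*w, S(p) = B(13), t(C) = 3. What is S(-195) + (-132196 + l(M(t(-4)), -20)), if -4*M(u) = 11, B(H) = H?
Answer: -528809/4 ≈ -1.3220e+5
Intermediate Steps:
M(u) = -11/4 (M(u) = -¼*11 = -11/4)
S(p) = 13
l(w, W) = 7*w
S(-195) + (-132196 + l(M(t(-4)), -20)) = 13 + (-132196 + 7*(-11/4)) = 13 + (-132196 - 77/4) = 13 - 528861/4 = -528809/4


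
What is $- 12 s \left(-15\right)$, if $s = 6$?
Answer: $1080$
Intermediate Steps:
$- 12 s \left(-15\right) = \left(-12\right) 6 \left(-15\right) = \left(-72\right) \left(-15\right) = 1080$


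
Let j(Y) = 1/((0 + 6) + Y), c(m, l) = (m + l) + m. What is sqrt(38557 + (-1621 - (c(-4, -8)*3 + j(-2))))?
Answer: sqrt(147935)/2 ≈ 192.31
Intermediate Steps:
c(m, l) = l + 2*m (c(m, l) = (l + m) + m = l + 2*m)
j(Y) = 1/(6 + Y)
sqrt(38557 + (-1621 - (c(-4, -8)*3 + j(-2)))) = sqrt(38557 + (-1621 - ((-8 + 2*(-4))*3 + 1/(6 - 2)))) = sqrt(38557 + (-1621 - ((-8 - 8)*3 + 1/4))) = sqrt(38557 + (-1621 - (-16*3 + 1/4))) = sqrt(38557 + (-1621 - (-48 + 1/4))) = sqrt(38557 + (-1621 - 1*(-191/4))) = sqrt(38557 + (-1621 + 191/4)) = sqrt(38557 - 6293/4) = sqrt(147935/4) = sqrt(147935)/2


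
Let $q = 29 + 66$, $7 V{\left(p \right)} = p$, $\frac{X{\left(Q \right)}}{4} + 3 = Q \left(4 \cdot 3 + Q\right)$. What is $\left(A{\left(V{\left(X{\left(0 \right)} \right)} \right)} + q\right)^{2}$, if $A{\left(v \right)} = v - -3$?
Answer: $\frac{454276}{49} \approx 9270.9$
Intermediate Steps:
$X{\left(Q \right)} = -12 + 4 Q \left(12 + Q\right)$ ($X{\left(Q \right)} = -12 + 4 Q \left(4 \cdot 3 + Q\right) = -12 + 4 Q \left(12 + Q\right)$)
$V{\left(p \right)} = \frac{p}{7}$
$A{\left(v \right)} = 3 + v$ ($A{\left(v \right)} = v + 3 = 3 + v$)
$q = 95$
$\left(A{\left(V{\left(X{\left(0 \right)} \right)} \right)} + q\right)^{2} = \left(\left(3 + \frac{-12 + 4 \cdot 0^{2} + 48 \cdot 0}{7}\right) + 95\right)^{2} = \left(\left(3 + \frac{-12 + 4 \cdot 0 + 0}{7}\right) + 95\right)^{2} = \left(\left(3 + \frac{-12 + 0 + 0}{7}\right) + 95\right)^{2} = \left(\left(3 + \frac{1}{7} \left(-12\right)\right) + 95\right)^{2} = \left(\left(3 - \frac{12}{7}\right) + 95\right)^{2} = \left(\frac{9}{7} + 95\right)^{2} = \left(\frac{674}{7}\right)^{2} = \frac{454276}{49}$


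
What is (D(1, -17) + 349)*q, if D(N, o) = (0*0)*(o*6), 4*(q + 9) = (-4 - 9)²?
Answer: 46417/4 ≈ 11604.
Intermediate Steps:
q = 133/4 (q = -9 + (-4 - 9)²/4 = -9 + (¼)*(-13)² = -9 + (¼)*169 = -9 + 169/4 = 133/4 ≈ 33.250)
D(N, o) = 0 (D(N, o) = 0*(6*o) = 0)
(D(1, -17) + 349)*q = (0 + 349)*(133/4) = 349*(133/4) = 46417/4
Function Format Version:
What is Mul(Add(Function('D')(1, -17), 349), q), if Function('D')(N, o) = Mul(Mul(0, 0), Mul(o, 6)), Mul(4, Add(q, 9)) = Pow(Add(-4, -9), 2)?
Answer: Rational(46417, 4) ≈ 11604.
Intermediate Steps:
q = Rational(133, 4) (q = Add(-9, Mul(Rational(1, 4), Pow(Add(-4, -9), 2))) = Add(-9, Mul(Rational(1, 4), Pow(-13, 2))) = Add(-9, Mul(Rational(1, 4), 169)) = Add(-9, Rational(169, 4)) = Rational(133, 4) ≈ 33.250)
Function('D')(N, o) = 0 (Function('D')(N, o) = Mul(0, Mul(6, o)) = 0)
Mul(Add(Function('D')(1, -17), 349), q) = Mul(Add(0, 349), Rational(133, 4)) = Mul(349, Rational(133, 4)) = Rational(46417, 4)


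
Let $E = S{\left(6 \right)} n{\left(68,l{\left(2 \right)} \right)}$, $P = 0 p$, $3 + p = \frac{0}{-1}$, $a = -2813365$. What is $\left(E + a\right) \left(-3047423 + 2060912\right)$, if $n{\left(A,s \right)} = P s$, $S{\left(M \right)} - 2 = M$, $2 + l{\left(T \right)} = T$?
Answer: $2775415519515$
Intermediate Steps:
$p = -3$ ($p = -3 + \frac{0}{-1} = -3 + 0 \left(-1\right) = -3 + 0 = -3$)
$l{\left(T \right)} = -2 + T$
$S{\left(M \right)} = 2 + M$
$P = 0$ ($P = 0 \left(-3\right) = 0$)
$n{\left(A,s \right)} = 0$ ($n{\left(A,s \right)} = 0 s = 0$)
$E = 0$ ($E = \left(2 + 6\right) 0 = 8 \cdot 0 = 0$)
$\left(E + a\right) \left(-3047423 + 2060912\right) = \left(0 - 2813365\right) \left(-3047423 + 2060912\right) = \left(-2813365\right) \left(-986511\right) = 2775415519515$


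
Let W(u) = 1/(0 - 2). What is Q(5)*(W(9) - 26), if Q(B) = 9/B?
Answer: -477/10 ≈ -47.700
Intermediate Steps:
W(u) = -½ (W(u) = 1/(-2) = -½)
Q(5)*(W(9) - 26) = (9/5)*(-½ - 26) = (9*(⅕))*(-53/2) = (9/5)*(-53/2) = -477/10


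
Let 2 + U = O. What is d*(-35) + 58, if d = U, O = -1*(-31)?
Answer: -957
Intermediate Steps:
O = 31
U = 29 (U = -2 + 31 = 29)
d = 29
d*(-35) + 58 = 29*(-35) + 58 = -1015 + 58 = -957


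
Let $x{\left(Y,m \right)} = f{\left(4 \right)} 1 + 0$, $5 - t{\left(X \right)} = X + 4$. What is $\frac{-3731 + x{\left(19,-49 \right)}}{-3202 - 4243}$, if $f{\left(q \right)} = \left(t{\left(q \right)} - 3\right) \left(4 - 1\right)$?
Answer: $\frac{3749}{7445} \approx 0.50356$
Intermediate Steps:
$t{\left(X \right)} = 1 - X$ ($t{\left(X \right)} = 5 - \left(X + 4\right) = 5 - \left(4 + X\right) = 1 - X$)
$f{\left(q \right)} = -6 - 3 q$ ($f{\left(q \right)} = \left(\left(1 - q\right) - 3\right) \left(4 - 1\right) = \left(-2 - q\right) 3 = -6 - 3 q$)
$x{\left(Y,m \right)} = -18$ ($x{\left(Y,m \right)} = \left(-6 - 12\right) 1 + 0 = \left(-18\right) 1 + 0 = -18 + 0 = -18$)
$\frac{-3731 + x{\left(19,-49 \right)}}{-3202 - 4243} = \frac{-3731 - 18}{-3202 - 4243} = - \frac{3749}{-7445} = \left(-3749\right) \left(- \frac{1}{7445}\right) = \frac{3749}{7445}$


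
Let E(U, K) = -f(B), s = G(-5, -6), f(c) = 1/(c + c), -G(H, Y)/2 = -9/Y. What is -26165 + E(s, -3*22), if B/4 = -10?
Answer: -2093199/80 ≈ -26165.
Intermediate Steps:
B = -40 (B = 4*(-10) = -40)
G(H, Y) = 18/Y (G(H, Y) = -(-18)/Y = 18/Y)
f(c) = 1/(2*c)
s = -3 (s = 18/(-6) = 18*(-⅙) = -3)
E(U, K) = 1/80 (E(U, K) = -1/(2*(-40)) = -(-1)/(2*40) = -1*(-1/80) = 1/80)
-26165 + E(s, -3*22) = -26165 + 1/80 = -2093199/80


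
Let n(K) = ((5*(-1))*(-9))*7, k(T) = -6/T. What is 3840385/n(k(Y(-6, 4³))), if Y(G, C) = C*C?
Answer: 768077/63 ≈ 12192.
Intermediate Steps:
Y(G, C) = C²
n(K) = 315 (n(K) = -5*(-9)*7 = 45*7 = 315)
3840385/n(k(Y(-6, 4³))) = 3840385/315 = 3840385*(1/315) = 768077/63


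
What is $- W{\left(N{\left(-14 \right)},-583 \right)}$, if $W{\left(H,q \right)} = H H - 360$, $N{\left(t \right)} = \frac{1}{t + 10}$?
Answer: $\frac{5759}{16} \approx 359.94$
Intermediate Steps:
$N{\left(t \right)} = \frac{1}{10 + t}$
$W{\left(H,q \right)} = -360 + H^{2}$ ($W{\left(H,q \right)} = H^{2} - 360 = -360 + H^{2}$)
$- W{\left(N{\left(-14 \right)},-583 \right)} = - (-360 + \left(\frac{1}{10 - 14}\right)^{2}) = - (-360 + \left(\frac{1}{-4}\right)^{2}) = - (-360 + \left(- \frac{1}{4}\right)^{2}) = - (-360 + \frac{1}{16}) = \left(-1\right) \left(- \frac{5759}{16}\right) = \frac{5759}{16}$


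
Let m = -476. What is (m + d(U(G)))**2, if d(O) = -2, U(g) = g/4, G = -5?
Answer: 228484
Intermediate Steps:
U(g) = g/4 (U(g) = g*(1/4) = g/4)
(m + d(U(G)))**2 = (-476 - 2)**2 = (-478)**2 = 228484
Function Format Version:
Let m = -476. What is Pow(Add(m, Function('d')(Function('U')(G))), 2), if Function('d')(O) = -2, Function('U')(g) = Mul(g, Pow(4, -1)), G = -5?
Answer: 228484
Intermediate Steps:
Function('U')(g) = Mul(Rational(1, 4), g) (Function('U')(g) = Mul(g, Rational(1, 4)) = Mul(Rational(1, 4), g))
Pow(Add(m, Function('d')(Function('U')(G))), 2) = Pow(Add(-476, -2), 2) = Pow(-478, 2) = 228484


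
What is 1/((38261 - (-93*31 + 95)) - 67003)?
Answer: -1/25954 ≈ -3.8530e-5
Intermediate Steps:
1/((38261 - (-93*31 + 95)) - 67003) = 1/((38261 - (-2883 + 95)) - 67003) = 1/((38261 - 1*(-2788)) - 67003) = 1/((38261 + 2788) - 67003) = 1/(41049 - 67003) = 1/(-25954) = -1/25954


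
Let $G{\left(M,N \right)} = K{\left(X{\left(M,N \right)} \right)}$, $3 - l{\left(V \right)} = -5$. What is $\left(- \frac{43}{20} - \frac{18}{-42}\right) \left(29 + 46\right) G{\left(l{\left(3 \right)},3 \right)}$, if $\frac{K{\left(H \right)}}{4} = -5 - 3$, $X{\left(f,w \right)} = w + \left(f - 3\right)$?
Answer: $\frac{28920}{7} \approx 4131.4$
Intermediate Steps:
$X{\left(f,w \right)} = -3 + f + w$ ($X{\left(f,w \right)} = w + \left(-3 + f\right) = -3 + f + w$)
$l{\left(V \right)} = 8$ ($l{\left(V \right)} = 3 - -5 = 3 + 5 = 8$)
$K{\left(H \right)} = -32$ ($K{\left(H \right)} = 4 \left(-5 - 3\right) = 4 \left(-8\right) = -32$)
$G{\left(M,N \right)} = -32$
$\left(- \frac{43}{20} - \frac{18}{-42}\right) \left(29 + 46\right) G{\left(l{\left(3 \right)},3 \right)} = \left(- \frac{43}{20} - \frac{18}{-42}\right) \left(29 + 46\right) \left(-32\right) = \left(\left(-43\right) \frac{1}{20} - - \frac{3}{7}\right) 75 \left(-32\right) = \left(- \frac{43}{20} + \frac{3}{7}\right) \left(-2400\right) = \left(- \frac{241}{140}\right) \left(-2400\right) = \frac{28920}{7}$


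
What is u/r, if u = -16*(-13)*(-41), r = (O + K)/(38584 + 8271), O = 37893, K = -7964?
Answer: -399579440/29929 ≈ -13351.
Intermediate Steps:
r = 29929/46855 (r = (37893 - 7964)/(38584 + 8271) = 29929/46855 ≈ 0.63876)
u = -8528 (u = 208*(-41) = -8528)
u/r = -8528/29929/46855 = -8528*46855/29929 = -399579440/29929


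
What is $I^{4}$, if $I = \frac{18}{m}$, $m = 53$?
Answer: $\frac{104976}{7890481} \approx 0.013304$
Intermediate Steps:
$I = \frac{18}{53} \approx 0.33962$
$I^{4} = \left(\frac{18}{53}\right)^{4} = \frac{104976}{7890481}$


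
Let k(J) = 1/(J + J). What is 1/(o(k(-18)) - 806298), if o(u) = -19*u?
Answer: -36/29026709 ≈ -1.2402e-6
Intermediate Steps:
k(J) = 1/(2*J)
1/(o(k(-18)) - 806298) = 1/(-19/(2*(-18)) - 806298) = 1/(-19*(-1)/(2*18) - 806298) = 1/(-19*(-1/36) - 806298) = 1/(19/36 - 806298) = 1/(-29026709/36) = -36/29026709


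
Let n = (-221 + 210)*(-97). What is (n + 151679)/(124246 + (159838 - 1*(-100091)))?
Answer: 13886/34925 ≈ 0.39759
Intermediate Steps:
n = 1067 (n = -11*(-97) = 1067)
(n + 151679)/(124246 + (159838 - 1*(-100091))) = (1067 + 151679)/(124246 + (159838 - 1*(-100091))) = 152746/(124246 + (159838 + 100091)) = 152746/(124246 + 259929) = 152746/384175 = 152746*(1/384175) = 13886/34925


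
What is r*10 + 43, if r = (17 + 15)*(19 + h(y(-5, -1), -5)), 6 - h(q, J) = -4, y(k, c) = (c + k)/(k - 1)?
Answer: 9323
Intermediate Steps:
y(k, c) = (c + k)/(-1 + k)
h(q, J) = 10 (h(q, J) = 6 - 1*(-4) = 6 + 4 = 10)
r = 928 (r = (17 + 15)*(19 + 10) = 32*29 = 928)
r*10 + 43 = 928*10 + 43 = 9280 + 43 = 9323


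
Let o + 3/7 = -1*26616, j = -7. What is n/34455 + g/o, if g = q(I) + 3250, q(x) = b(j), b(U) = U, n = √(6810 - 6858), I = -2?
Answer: -7567/62105 + 4*I*√3/34455 ≈ -0.12184 + 0.00020108*I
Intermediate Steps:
n = 4*I*√3 (n = √(-48) = 4*I*√3 ≈ 6.9282*I)
q(x) = -7
o = -186315/7 (o = -3/7 - 1*26616 = -3/7 - 26616 = -186315/7 ≈ -26616.)
g = 3243 (g = -7 + 3250 = 3243)
n/34455 + g/o = (4*I*√3)/34455 + 3243/(-186315/7) = (4*I*√3)*(1/34455) + 3243*(-7/186315) = 4*I*√3/34455 - 7567/62105 = -7567/62105 + 4*I*√3/34455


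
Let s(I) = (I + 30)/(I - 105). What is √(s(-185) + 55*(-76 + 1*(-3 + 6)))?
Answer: 3*I*√1500518/58 ≈ 63.36*I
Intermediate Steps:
s(I) = (30 + I)/(-105 + I)
√(s(-185) + 55*(-76 + 1*(-3 + 6))) = √((30 - 185)/(-105 - 185) + 55*(-76 + 1*(-3 + 6))) = √(-155/(-290) + 55*(-76 + 1*3)) = √(-1/290*(-155) + 55*(-76 + 3)) = √(31/58 + 55*(-73)) = √(31/58 - 4015) = √(-232839/58) = 3*I*√1500518/58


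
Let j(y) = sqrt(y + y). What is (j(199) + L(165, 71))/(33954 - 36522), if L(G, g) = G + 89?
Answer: -127/1284 - sqrt(398)/2568 ≈ -0.10668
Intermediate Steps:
j(y) = sqrt(2)*sqrt(y) (j(y) = sqrt(2*y) = sqrt(2)*sqrt(y))
L(G, g) = 89 + G
(j(199) + L(165, 71))/(33954 - 36522) = (sqrt(2)*sqrt(199) + (89 + 165))/(33954 - 36522) = (sqrt(398) + 254)/(-2568) = (254 + sqrt(398))*(-1/2568) = -127/1284 - sqrt(398)/2568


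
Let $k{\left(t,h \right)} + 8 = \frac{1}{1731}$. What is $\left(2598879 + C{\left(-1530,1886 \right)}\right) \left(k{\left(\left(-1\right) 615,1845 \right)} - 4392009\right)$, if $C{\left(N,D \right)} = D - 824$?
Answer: $- \frac{6588754385098622}{577} \approx -1.1419 \cdot 10^{13}$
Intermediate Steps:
$C{\left(N,D \right)} = -824 + D$ ($C{\left(N,D \right)} = D - 824 = -824 + D$)
$k{\left(t,h \right)} = - \frac{13847}{1731}$ ($k{\left(t,h \right)} = -8 + \frac{1}{1731} = - \frac{13847}{1731}$)
$\left(2598879 + C{\left(-1530,1886 \right)}\right) \left(k{\left(\left(-1\right) 615,1845 \right)} - 4392009\right) = \left(2598879 + \left(-824 + 1886\right)\right) \left(- \frac{13847}{1731} - 4392009\right) = \left(2598879 + 1062\right) \left(- \frac{7602581426}{1731}\right) = 2599941 \left(- \frac{7602581426}{1731}\right) = - \frac{6588754385098622}{577}$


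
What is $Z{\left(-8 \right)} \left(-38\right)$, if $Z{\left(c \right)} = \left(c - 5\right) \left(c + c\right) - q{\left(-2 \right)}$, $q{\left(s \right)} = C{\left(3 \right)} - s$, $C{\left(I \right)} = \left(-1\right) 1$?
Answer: $-7866$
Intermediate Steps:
$C{\left(I \right)} = -1$
$q{\left(s \right)} = -1 - s$
$Z{\left(c \right)} = -1 + 2 c \left(-5 + c\right)$ ($Z{\left(c \right)} = \left(c - 5\right) \left(c + c\right) - \left(-1 - -2\right) = \left(-5 + c\right) 2 c - \left(-1 + 2\right) = 2 c \left(-5 + c\right) - 1 = -1 + 2 c \left(-5 + c\right)$)
$Z{\left(-8 \right)} \left(-38\right) = \left(-1 - -80 + 2 \left(-8\right)^{2}\right) \left(-38\right) = \left(-1 + 80 + 2 \cdot 64\right) \left(-38\right) = \left(-1 + 80 + 128\right) \left(-38\right) = 207 \left(-38\right) = -7866$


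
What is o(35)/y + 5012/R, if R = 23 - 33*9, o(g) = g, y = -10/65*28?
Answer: -28953/1096 ≈ -26.417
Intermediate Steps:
y = -56/13 (y = -10*1/65*28 = -2/13*28 = -56/13 ≈ -4.3077)
R = -274 (R = 23 - 297 = -274)
o(35)/y + 5012/R = 35/(-56/13) + 5012/(-274) = 35*(-13/56) + 5012*(-1/274) = -65/8 - 2506/137 = -28953/1096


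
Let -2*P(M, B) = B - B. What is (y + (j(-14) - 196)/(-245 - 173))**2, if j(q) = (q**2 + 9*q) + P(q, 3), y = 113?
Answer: 560742400/43681 ≈ 12837.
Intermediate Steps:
P(M, B) = 0 (P(M, B) = -(B - B)/2 = -1/2*0 = 0)
j(q) = q**2 + 9*q (j(q) = (q**2 + 9*q) + 0 = q**2 + 9*q)
(y + (j(-14) - 196)/(-245 - 173))**2 = (113 + (-14*(9 - 14) - 196)/(-245 - 173))**2 = (113 + (-14*(-5) - 196)/(-418))**2 = (113 + (70 - 196)*(-1/418))**2 = (113 - 126*(-1/418))**2 = (113 + 63/209)**2 = (23680/209)**2 = 560742400/43681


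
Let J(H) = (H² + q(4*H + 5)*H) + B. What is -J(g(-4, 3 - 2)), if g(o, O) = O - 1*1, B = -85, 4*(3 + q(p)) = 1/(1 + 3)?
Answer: 85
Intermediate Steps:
q(p) = -47/16 (q(p) = -3 + 1/(4*(1 + 3)) = -3 + (¼)/4 = -3 + (¼)*(¼) = -3 + 1/16 = -47/16)
g(o, O) = -1 + O (g(o, O) = O - 1 = -1 + O)
J(H) = -85 + H² - 47*H/16 (J(H) = (H² - 47*H/16) - 85 = -85 + H² - 47*H/16)
-J(g(-4, 3 - 2)) = -(-85 + (-1 + (3 - 2))² - 47*(-1 + (3 - 2))/16) = -(-85 + (-1 + 1)² - 47*(-1 + 1)/16) = -(-85 + 0² - 47/16*0) = -(-85 + 0 + 0) = -1*(-85) = 85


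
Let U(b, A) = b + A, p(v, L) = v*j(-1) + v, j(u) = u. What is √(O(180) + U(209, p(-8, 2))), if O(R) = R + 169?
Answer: 3*√62 ≈ 23.622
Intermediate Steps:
p(v, L) = 0 (p(v, L) = v*(-1) + v = -v + v = 0)
U(b, A) = A + b
O(R) = 169 + R
√(O(180) + U(209, p(-8, 2))) = √((169 + 180) + (0 + 209)) = √(349 + 209) = √558 = 3*√62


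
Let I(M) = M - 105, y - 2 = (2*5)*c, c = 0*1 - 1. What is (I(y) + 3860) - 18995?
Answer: -15248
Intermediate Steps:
c = -1 (c = 0 - 1 = -1)
y = -8 (y = 2 + (2*5)*(-1) = 2 + 10*(-1) = 2 - 10 = -8)
I(M) = -105 + M
(I(y) + 3860) - 18995 = ((-105 - 8) + 3860) - 18995 = (-113 + 3860) - 18995 = 3747 - 18995 = -15248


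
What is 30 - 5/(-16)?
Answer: 485/16 ≈ 30.313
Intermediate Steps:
30 - 5/(-16) = 30 - 1/16*(-5) = 30 + 5/16 = 485/16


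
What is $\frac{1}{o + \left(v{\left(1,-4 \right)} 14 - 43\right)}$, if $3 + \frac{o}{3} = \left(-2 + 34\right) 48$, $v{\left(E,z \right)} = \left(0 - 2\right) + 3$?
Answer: $\frac{1}{4570} \approx 0.00021882$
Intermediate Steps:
$v{\left(E,z \right)} = 1$ ($v{\left(E,z \right)} = -2 + 3 = 1$)
$o = 4599$ ($o = -9 + 3 \left(-2 + 34\right) 48 = -9 + 3 \cdot 32 \cdot 48 = -9 + 3 \cdot 1536 = -9 + 4608 = 4599$)
$\frac{1}{o + \left(v{\left(1,-4 \right)} 14 - 43\right)} = \frac{1}{4599 + \left(1 \cdot 14 - 43\right)} = \frac{1}{4599 + \left(14 - 43\right)} = \frac{1}{4599 - 29} = \frac{1}{4570}$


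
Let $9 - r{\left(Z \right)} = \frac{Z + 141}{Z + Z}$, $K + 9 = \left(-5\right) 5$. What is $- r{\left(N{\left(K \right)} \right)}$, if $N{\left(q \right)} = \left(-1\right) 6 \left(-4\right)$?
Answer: $- \frac{89}{16} \approx -5.5625$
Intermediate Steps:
$K = -34$ ($K = -9 - 25 = -34$)
$N{\left(q \right)} = 24$ ($N{\left(q \right)} = \left(-6\right) \left(-4\right) = 24$)
$r{\left(Z \right)} = 9 - \frac{141 + Z}{2 Z}$ ($r{\left(Z \right)} = 9 - \frac{Z + 141}{Z + Z} = 9 - \frac{141 + Z}{2 Z}$)
$- r{\left(N{\left(K \right)} \right)} = - \frac{-141 + 17 \cdot 24}{2 \cdot 24} = - \frac{-141 + 408}{2 \cdot 24} = - \frac{267}{2 \cdot 24} = \left(-1\right) \frac{89}{16} = - \frac{89}{16}$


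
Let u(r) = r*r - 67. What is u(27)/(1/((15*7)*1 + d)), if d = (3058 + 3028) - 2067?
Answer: 2730088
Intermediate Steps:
u(r) = -67 + r**2 (u(r) = r**2 - 67 = -67 + r**2)
d = 4019 (d = 6086 - 2067 = 4019)
u(27)/(1/((15*7)*1 + d)) = (-67 + 27**2)/(1/((15*7)*1 + 4019)) = (-67 + 729)/(1/(105*1 + 4019)) = 662/(1/(105 + 4019)) = 662/(1/4124) = 662*4124 = 2730088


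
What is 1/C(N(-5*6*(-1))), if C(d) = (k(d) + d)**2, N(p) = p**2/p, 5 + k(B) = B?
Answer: 1/3025 ≈ 0.00033058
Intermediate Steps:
k(B) = -5 + B
N(p) = p
C(d) = (-5 + 2*d)**2 (C(d) = ((-5 + d) + d)**2 = (-5 + 2*d)**2)
1/C(N(-5*6*(-1))) = 1/((-5 + 2*(-5*6*(-1)))**2) = 1/((-5 + 2*(-30*(-1)))**2) = 1/((-5 + 2*30)**2) = 1/((-5 + 60)**2) = 1/(55**2) = 1/3025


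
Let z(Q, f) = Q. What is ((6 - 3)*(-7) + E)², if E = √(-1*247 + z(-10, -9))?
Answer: (-21 + I*√257)² ≈ 184.0 - 673.31*I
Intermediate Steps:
E = I*√257 (E = √(-1*247 - 10) = √(-247 - 10) = √(-257) = I*√257 ≈ 16.031*I)
((6 - 3)*(-7) + E)² = ((6 - 3)*(-7) + I*√257)² = (3*(-7) + I*√257)² = (-21 + I*√257)²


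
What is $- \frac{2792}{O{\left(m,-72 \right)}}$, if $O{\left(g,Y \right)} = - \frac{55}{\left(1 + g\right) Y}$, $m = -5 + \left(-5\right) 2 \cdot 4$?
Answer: $\frac{804096}{5} \approx 1.6082 \cdot 10^{5}$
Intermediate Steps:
$m = -45$ ($m = -5 - 40 = -45$)
$O{\left(g,Y \right)} = - \frac{55}{Y \left(1 + g\right)}$
$- \frac{2792}{O{\left(m,-72 \right)}} = - \frac{2792}{\left(-55\right) \frac{1}{-72} \frac{1}{1 - 45}} = - \frac{2792}{\left(-55\right) \left(- \frac{1}{72}\right) \frac{1}{-44}} = - \frac{2792}{\left(-55\right) \left(- \frac{1}{72}\right) \left(- \frac{1}{44}\right)} = - \frac{2792}{- \frac{5}{288}} = \left(-2792\right) \left(- \frac{288}{5}\right) = \frac{804096}{5}$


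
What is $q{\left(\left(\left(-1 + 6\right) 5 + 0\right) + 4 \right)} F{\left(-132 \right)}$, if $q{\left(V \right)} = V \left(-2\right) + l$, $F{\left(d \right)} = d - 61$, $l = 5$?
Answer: $10229$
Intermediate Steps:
$F{\left(d \right)} = -61 + d$
$q{\left(V \right)} = 5 - 2 V$ ($q{\left(V \right)} = V \left(-2\right) + 5 = - 2 V + 5 = 5 - 2 V$)
$q{\left(\left(\left(-1 + 6\right) 5 + 0\right) + 4 \right)} F{\left(-132 \right)} = \left(5 - 2 \left(\left(\left(-1 + 6\right) 5 + 0\right) + 4\right)\right) \left(-61 - 132\right) = \left(5 - 2 \left(\left(5 \cdot 5 + 0\right) + 4\right)\right) \left(-193\right) = \left(5 - 2 \left(\left(25 + 0\right) + 4\right)\right) \left(-193\right) = \left(5 - 2 \left(25 + 4\right)\right) \left(-193\right) = \left(5 - 58\right) \left(-193\right) = \left(-53\right) \left(-193\right) = 10229$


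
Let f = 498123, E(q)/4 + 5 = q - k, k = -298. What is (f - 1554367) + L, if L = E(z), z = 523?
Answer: -1052980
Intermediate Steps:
E(q) = 1172 + 4*q (E(q) = -20 + 4*(q - 1*(-298)) = -20 + 4*(q + 298) = -20 + 4*(298 + q) = -20 + (1192 + 4*q) = 1172 + 4*q)
L = 3264 (L = 1172 + 4*523 = 1172 + 2092 = 3264)
(f - 1554367) + L = (498123 - 1554367) + 3264 = -1056244 + 3264 = -1052980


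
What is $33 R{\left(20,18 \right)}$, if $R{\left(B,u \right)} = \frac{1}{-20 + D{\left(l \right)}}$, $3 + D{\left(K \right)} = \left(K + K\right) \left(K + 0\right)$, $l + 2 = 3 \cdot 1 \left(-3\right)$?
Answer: $\frac{11}{73} \approx 0.15068$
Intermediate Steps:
$l = -11$ ($l = -2 + 3 \cdot 1 \left(-3\right) = -2 + 3 \left(-3\right) = -2 - 9 = -11$)
$D{\left(K \right)} = -3 + 2 K^{2}$ ($D{\left(K \right)} = -3 + \left(K + K\right) \left(K + 0\right) = -3 + 2 K K = -3 + 2 K^{2}$)
$R{\left(B,u \right)} = \frac{1}{219}$ ($R{\left(B,u \right)} = \frac{1}{-20 - \left(3 - 2 \left(-11\right)^{2}\right)} = \frac{1}{-20 + \left(-3 + 2 \cdot 121\right)} = \frac{1}{-20 + \left(-3 + 242\right)} = \frac{1}{-20 + 239} = \frac{1}{219}$)
$33 R{\left(20,18 \right)} = 33 \cdot \frac{1}{219} = \frac{11}{73}$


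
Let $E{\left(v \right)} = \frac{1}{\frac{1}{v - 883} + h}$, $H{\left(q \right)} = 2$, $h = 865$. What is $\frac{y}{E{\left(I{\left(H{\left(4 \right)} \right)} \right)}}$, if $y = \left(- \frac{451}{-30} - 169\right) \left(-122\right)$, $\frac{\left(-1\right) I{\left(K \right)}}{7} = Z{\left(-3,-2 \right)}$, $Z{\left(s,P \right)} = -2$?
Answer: $\frac{211793732156}{13035} \approx 1.6248 \cdot 10^{7}$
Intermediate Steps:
$I{\left(K \right)} = 14$ ($I{\left(K \right)} = \left(-7\right) \left(-2\right) = 14$)
$E{\left(v \right)} = \frac{1}{865 + \frac{1}{-883 + v}}$ ($E{\left(v \right)} = \frac{1}{\frac{1}{v - 883} + 865} = \frac{1}{\frac{1}{-883 + v} + 865} = \frac{1}{865 + \frac{1}{-883 + v}}$)
$y = \frac{281759}{15}$ ($y = \left(\left(-451\right) \left(- \frac{1}{30}\right) - 169\right) \left(-122\right) = \left(\frac{451}{30} - 169\right) \left(-122\right) = \left(- \frac{4619}{30}\right) \left(-122\right) = \frac{281759}{15} \approx 18784.0$)
$\frac{y}{E{\left(I{\left(H{\left(4 \right)} \right)} \right)}} = \frac{281759}{15 \frac{-883 + 14}{-763794 + 865 \cdot 14}} = \frac{281759}{15 \frac{1}{-763794 + 12110} \left(-869\right)} = \frac{281759}{15 \frac{1}{-751684} \left(-869\right)} = \frac{281759}{15 \left(\left(- \frac{1}{751684}\right) \left(-869\right)\right)} = \frac{281759}{15 \cdot \frac{869}{751684}} = \frac{281759}{15} \cdot \frac{751684}{869} = \frac{211793732156}{13035}$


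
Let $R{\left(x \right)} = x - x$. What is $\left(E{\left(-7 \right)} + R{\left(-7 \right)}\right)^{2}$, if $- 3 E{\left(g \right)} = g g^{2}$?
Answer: $\frac{117649}{9} \approx 13072.0$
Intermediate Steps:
$E{\left(g \right)} = - \frac{g^{3}}{3}$ ($E{\left(g \right)} = - \frac{g g^{2}}{3} = - \frac{g^{3}}{3}$)
$R{\left(x \right)} = 0$
$\left(E{\left(-7 \right)} + R{\left(-7 \right)}\right)^{2} = \left(- \frac{\left(-7\right)^{3}}{3} + 0\right)^{2} = \left(\left(- \frac{1}{3}\right) \left(-343\right) + 0\right)^{2} = \left(\frac{343}{3} + 0\right)^{2} = \left(\frac{343}{3}\right)^{2} = \frac{117649}{9}$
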